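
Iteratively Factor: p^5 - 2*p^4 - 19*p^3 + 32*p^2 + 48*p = (p + 4)*(p^4 - 6*p^3 + 5*p^2 + 12*p) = (p - 4)*(p + 4)*(p^3 - 2*p^2 - 3*p) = (p - 4)*(p - 3)*(p + 4)*(p^2 + p) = p*(p - 4)*(p - 3)*(p + 4)*(p + 1)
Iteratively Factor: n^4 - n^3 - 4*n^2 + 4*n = (n - 2)*(n^3 + n^2 - 2*n) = n*(n - 2)*(n^2 + n - 2) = n*(n - 2)*(n + 2)*(n - 1)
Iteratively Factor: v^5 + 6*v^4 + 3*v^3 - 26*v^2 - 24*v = (v + 3)*(v^4 + 3*v^3 - 6*v^2 - 8*v) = v*(v + 3)*(v^3 + 3*v^2 - 6*v - 8) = v*(v + 3)*(v + 4)*(v^2 - v - 2) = v*(v - 2)*(v + 3)*(v + 4)*(v + 1)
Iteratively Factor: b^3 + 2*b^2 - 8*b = (b - 2)*(b^2 + 4*b) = b*(b - 2)*(b + 4)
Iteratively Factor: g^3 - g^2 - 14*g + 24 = (g + 4)*(g^2 - 5*g + 6) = (g - 2)*(g + 4)*(g - 3)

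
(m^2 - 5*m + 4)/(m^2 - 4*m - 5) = (-m^2 + 5*m - 4)/(-m^2 + 4*m + 5)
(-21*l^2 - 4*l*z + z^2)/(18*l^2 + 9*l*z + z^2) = (-7*l + z)/(6*l + z)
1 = 1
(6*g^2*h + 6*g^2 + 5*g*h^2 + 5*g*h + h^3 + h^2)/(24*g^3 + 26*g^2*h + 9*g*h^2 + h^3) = (h + 1)/(4*g + h)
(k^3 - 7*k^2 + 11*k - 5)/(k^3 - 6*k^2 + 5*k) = (k - 1)/k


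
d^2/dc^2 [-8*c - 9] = 0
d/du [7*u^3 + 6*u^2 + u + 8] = 21*u^2 + 12*u + 1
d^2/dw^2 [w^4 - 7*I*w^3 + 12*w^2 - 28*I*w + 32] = 12*w^2 - 42*I*w + 24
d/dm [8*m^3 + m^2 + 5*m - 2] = 24*m^2 + 2*m + 5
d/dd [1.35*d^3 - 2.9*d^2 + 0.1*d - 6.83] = 4.05*d^2 - 5.8*d + 0.1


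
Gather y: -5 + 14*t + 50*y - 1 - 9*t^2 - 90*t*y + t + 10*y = -9*t^2 + 15*t + y*(60 - 90*t) - 6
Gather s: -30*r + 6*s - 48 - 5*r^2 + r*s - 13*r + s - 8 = -5*r^2 - 43*r + s*(r + 7) - 56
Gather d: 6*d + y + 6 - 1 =6*d + y + 5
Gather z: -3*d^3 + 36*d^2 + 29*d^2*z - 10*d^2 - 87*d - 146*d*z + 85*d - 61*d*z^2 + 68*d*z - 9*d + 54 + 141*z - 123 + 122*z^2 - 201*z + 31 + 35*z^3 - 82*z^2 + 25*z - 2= -3*d^3 + 26*d^2 - 11*d + 35*z^3 + z^2*(40 - 61*d) + z*(29*d^2 - 78*d - 35) - 40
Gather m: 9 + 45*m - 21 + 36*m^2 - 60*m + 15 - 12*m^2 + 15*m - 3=24*m^2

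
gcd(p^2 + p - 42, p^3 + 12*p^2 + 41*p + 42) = p + 7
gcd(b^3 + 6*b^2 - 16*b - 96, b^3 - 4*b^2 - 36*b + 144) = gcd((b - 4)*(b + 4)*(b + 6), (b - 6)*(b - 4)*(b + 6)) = b^2 + 2*b - 24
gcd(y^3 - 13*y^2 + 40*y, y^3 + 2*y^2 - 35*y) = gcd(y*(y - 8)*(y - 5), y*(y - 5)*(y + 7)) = y^2 - 5*y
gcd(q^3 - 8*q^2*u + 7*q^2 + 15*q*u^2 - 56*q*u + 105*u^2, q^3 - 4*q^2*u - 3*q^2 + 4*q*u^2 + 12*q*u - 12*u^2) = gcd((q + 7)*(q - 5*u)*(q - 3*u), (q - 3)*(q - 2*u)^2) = 1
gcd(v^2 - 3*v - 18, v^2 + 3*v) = v + 3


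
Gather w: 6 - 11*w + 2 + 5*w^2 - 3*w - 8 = 5*w^2 - 14*w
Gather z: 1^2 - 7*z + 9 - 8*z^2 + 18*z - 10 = -8*z^2 + 11*z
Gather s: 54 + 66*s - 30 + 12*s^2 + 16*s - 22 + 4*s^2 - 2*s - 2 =16*s^2 + 80*s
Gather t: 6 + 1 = 7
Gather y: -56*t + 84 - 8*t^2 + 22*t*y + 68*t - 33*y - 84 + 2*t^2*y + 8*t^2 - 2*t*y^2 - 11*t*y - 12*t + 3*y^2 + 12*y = y^2*(3 - 2*t) + y*(2*t^2 + 11*t - 21)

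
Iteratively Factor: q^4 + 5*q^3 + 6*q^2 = (q + 2)*(q^3 + 3*q^2) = (q + 2)*(q + 3)*(q^2) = q*(q + 2)*(q + 3)*(q)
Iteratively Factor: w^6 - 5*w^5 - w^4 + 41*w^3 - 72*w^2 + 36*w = (w - 2)*(w^5 - 3*w^4 - 7*w^3 + 27*w^2 - 18*w) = (w - 3)*(w - 2)*(w^4 - 7*w^2 + 6*w) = (w - 3)*(w - 2)*(w + 3)*(w^3 - 3*w^2 + 2*w) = w*(w - 3)*(w - 2)*(w + 3)*(w^2 - 3*w + 2) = w*(w - 3)*(w - 2)^2*(w + 3)*(w - 1)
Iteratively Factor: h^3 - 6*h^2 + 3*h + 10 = (h + 1)*(h^2 - 7*h + 10) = (h - 2)*(h + 1)*(h - 5)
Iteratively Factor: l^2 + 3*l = (l + 3)*(l)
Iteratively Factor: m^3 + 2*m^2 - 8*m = (m + 4)*(m^2 - 2*m) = m*(m + 4)*(m - 2)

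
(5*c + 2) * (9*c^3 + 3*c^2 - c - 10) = 45*c^4 + 33*c^3 + c^2 - 52*c - 20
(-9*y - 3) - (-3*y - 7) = 4 - 6*y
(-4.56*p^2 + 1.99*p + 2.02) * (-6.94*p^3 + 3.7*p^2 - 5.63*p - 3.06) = 31.6464*p^5 - 30.6826*p^4 + 19.017*p^3 + 10.2239*p^2 - 17.462*p - 6.1812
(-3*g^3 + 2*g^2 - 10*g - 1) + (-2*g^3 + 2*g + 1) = -5*g^3 + 2*g^2 - 8*g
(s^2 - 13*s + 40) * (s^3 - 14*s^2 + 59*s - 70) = s^5 - 27*s^4 + 281*s^3 - 1397*s^2 + 3270*s - 2800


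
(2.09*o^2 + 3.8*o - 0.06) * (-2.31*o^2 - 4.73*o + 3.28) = -4.8279*o^4 - 18.6637*o^3 - 10.9802*o^2 + 12.7478*o - 0.1968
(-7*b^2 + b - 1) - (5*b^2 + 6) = -12*b^2 + b - 7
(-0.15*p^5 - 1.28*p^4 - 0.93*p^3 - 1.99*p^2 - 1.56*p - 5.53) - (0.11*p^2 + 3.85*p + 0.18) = -0.15*p^5 - 1.28*p^4 - 0.93*p^3 - 2.1*p^2 - 5.41*p - 5.71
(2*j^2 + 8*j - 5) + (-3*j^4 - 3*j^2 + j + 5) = -3*j^4 - j^2 + 9*j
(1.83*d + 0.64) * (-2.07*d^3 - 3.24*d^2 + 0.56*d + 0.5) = -3.7881*d^4 - 7.254*d^3 - 1.0488*d^2 + 1.2734*d + 0.32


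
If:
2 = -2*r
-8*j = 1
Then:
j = -1/8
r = -1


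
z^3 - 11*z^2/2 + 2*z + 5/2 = (z - 5)*(z - 1)*(z + 1/2)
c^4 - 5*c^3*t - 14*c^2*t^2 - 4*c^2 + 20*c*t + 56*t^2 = (c - 2)*(c + 2)*(c - 7*t)*(c + 2*t)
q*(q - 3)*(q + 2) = q^3 - q^2 - 6*q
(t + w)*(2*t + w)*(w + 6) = 2*t^2*w + 12*t^2 + 3*t*w^2 + 18*t*w + w^3 + 6*w^2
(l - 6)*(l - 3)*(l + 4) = l^3 - 5*l^2 - 18*l + 72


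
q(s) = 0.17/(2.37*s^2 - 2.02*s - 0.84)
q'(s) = 0.17*(2.02 - 4.74*s)/(2.37*s^2 - 2.02*s - 0.84)^2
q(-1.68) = 0.02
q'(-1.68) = 0.02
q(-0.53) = 0.19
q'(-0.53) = 0.96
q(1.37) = 0.20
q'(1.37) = -1.08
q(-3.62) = 0.00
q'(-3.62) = 0.00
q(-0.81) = 0.07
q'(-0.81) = 0.18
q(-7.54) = 0.00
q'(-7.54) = 0.00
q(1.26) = 0.45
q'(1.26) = -4.72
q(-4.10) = 0.00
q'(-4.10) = 0.00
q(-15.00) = 0.00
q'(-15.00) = 0.00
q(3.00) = 0.01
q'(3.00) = -0.01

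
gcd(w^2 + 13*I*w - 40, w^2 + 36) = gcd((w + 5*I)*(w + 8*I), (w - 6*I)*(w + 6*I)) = 1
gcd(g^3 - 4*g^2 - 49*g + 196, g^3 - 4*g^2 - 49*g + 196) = g^3 - 4*g^2 - 49*g + 196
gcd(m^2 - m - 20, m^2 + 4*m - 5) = 1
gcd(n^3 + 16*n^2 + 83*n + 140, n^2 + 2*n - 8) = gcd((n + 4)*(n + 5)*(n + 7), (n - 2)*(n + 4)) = n + 4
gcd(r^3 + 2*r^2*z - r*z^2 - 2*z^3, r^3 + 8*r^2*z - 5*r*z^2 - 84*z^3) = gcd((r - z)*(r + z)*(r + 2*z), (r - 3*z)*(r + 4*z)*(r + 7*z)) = 1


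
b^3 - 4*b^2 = b^2*(b - 4)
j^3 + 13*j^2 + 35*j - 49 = (j - 1)*(j + 7)^2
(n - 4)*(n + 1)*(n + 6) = n^3 + 3*n^2 - 22*n - 24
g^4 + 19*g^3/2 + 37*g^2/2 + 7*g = g*(g + 1/2)*(g + 2)*(g + 7)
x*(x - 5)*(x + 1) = x^3 - 4*x^2 - 5*x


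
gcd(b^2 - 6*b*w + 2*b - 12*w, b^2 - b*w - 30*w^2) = -b + 6*w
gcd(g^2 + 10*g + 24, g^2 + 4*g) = g + 4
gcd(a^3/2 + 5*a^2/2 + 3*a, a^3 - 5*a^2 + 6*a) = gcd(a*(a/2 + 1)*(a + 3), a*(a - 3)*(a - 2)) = a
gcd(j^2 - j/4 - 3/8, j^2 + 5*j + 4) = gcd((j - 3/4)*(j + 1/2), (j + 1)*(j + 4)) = 1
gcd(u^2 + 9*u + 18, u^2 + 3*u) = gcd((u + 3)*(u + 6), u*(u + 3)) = u + 3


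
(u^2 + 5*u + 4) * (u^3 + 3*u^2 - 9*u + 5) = u^5 + 8*u^4 + 10*u^3 - 28*u^2 - 11*u + 20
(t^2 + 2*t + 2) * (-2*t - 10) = -2*t^3 - 14*t^2 - 24*t - 20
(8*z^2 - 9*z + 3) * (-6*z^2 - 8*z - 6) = -48*z^4 - 10*z^3 + 6*z^2 + 30*z - 18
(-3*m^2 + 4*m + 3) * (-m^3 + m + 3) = 3*m^5 - 4*m^4 - 6*m^3 - 5*m^2 + 15*m + 9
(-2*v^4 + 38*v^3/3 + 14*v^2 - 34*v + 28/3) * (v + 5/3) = -2*v^5 + 28*v^4/3 + 316*v^3/9 - 32*v^2/3 - 142*v/3 + 140/9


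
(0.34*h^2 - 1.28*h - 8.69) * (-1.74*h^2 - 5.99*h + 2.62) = -0.5916*h^4 + 0.190599999999999*h^3 + 23.6786*h^2 + 48.6995*h - 22.7678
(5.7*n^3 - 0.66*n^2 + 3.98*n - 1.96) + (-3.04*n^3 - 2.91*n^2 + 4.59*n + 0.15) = 2.66*n^3 - 3.57*n^2 + 8.57*n - 1.81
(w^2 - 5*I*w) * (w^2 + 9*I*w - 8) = w^4 + 4*I*w^3 + 37*w^2 + 40*I*w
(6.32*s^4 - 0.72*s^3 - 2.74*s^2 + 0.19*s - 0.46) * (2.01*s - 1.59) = 12.7032*s^5 - 11.496*s^4 - 4.3626*s^3 + 4.7385*s^2 - 1.2267*s + 0.7314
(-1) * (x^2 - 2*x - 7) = -x^2 + 2*x + 7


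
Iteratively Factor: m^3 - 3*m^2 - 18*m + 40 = (m + 4)*(m^2 - 7*m + 10) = (m - 2)*(m + 4)*(m - 5)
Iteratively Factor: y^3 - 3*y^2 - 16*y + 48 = (y + 4)*(y^2 - 7*y + 12) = (y - 3)*(y + 4)*(y - 4)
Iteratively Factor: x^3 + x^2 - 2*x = (x - 1)*(x^2 + 2*x) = x*(x - 1)*(x + 2)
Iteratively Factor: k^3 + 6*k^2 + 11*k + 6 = (k + 3)*(k^2 + 3*k + 2) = (k + 2)*(k + 3)*(k + 1)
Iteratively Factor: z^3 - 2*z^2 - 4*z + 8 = (z + 2)*(z^2 - 4*z + 4) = (z - 2)*(z + 2)*(z - 2)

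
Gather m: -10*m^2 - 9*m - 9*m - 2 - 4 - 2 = -10*m^2 - 18*m - 8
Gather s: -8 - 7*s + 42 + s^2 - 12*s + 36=s^2 - 19*s + 70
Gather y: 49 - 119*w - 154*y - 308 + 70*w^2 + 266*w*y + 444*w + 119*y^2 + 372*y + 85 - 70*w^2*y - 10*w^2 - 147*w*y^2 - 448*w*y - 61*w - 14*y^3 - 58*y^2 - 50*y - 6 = 60*w^2 + 264*w - 14*y^3 + y^2*(61 - 147*w) + y*(-70*w^2 - 182*w + 168) - 180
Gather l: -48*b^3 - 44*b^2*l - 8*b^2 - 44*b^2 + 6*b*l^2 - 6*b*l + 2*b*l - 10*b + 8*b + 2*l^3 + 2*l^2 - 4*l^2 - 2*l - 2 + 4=-48*b^3 - 52*b^2 - 2*b + 2*l^3 + l^2*(6*b - 2) + l*(-44*b^2 - 4*b - 2) + 2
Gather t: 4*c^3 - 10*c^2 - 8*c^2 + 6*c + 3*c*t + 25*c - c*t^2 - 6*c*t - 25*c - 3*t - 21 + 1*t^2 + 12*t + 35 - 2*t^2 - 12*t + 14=4*c^3 - 18*c^2 + 6*c + t^2*(-c - 1) + t*(-3*c - 3) + 28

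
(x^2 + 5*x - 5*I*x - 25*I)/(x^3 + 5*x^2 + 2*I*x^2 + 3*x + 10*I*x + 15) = (x - 5*I)/(x^2 + 2*I*x + 3)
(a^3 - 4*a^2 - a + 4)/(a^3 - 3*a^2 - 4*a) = (a - 1)/a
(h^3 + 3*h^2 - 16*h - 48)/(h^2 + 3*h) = h - 16/h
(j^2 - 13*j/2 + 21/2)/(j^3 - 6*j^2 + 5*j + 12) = (j - 7/2)/(j^2 - 3*j - 4)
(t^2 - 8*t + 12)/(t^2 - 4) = (t - 6)/(t + 2)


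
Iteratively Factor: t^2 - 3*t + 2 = (t - 1)*(t - 2)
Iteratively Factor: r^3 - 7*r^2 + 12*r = (r)*(r^2 - 7*r + 12) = r*(r - 3)*(r - 4)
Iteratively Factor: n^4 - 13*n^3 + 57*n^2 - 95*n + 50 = (n - 5)*(n^3 - 8*n^2 + 17*n - 10) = (n - 5)*(n - 1)*(n^2 - 7*n + 10) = (n - 5)*(n - 2)*(n - 1)*(n - 5)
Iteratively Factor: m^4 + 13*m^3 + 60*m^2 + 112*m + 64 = (m + 4)*(m^3 + 9*m^2 + 24*m + 16) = (m + 4)^2*(m^2 + 5*m + 4) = (m + 4)^3*(m + 1)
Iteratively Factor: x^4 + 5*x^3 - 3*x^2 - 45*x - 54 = (x + 3)*(x^3 + 2*x^2 - 9*x - 18) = (x + 3)^2*(x^2 - x - 6) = (x - 3)*(x + 3)^2*(x + 2)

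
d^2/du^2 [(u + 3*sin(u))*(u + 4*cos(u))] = -3*u*sin(u) - 4*u*cos(u) - 8*sin(u) - 24*sin(2*u) + 6*cos(u) + 2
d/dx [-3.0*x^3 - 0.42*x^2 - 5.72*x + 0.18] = -9.0*x^2 - 0.84*x - 5.72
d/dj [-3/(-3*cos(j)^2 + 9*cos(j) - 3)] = (2*cos(j) - 3)*sin(j)/(cos(j)^2 - 3*cos(j) + 1)^2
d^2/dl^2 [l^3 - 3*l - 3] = 6*l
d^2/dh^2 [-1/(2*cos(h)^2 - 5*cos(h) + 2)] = (-16*sin(h)^4 + 17*sin(h)^2 - 95*cos(h)/2 + 15*cos(3*h)/2 + 41)/(2*sin(h)^2 + 5*cos(h) - 4)^3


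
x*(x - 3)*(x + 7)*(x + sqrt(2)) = x^4 + sqrt(2)*x^3 + 4*x^3 - 21*x^2 + 4*sqrt(2)*x^2 - 21*sqrt(2)*x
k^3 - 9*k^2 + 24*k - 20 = (k - 5)*(k - 2)^2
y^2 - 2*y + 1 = (y - 1)^2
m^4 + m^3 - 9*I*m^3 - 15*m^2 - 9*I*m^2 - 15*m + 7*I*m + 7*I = (m + 1)*(m - 7*I)*(m - I)^2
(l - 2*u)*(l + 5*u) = l^2 + 3*l*u - 10*u^2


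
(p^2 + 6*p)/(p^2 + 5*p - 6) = p/(p - 1)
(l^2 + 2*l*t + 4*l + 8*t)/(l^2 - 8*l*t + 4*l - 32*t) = (-l - 2*t)/(-l + 8*t)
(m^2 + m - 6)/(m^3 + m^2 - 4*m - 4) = (m + 3)/(m^2 + 3*m + 2)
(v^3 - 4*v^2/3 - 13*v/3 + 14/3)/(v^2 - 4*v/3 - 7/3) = (v^2 + v - 2)/(v + 1)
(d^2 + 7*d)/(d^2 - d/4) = 4*(d + 7)/(4*d - 1)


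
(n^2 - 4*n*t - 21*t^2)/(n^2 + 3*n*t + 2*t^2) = (n^2 - 4*n*t - 21*t^2)/(n^2 + 3*n*t + 2*t^2)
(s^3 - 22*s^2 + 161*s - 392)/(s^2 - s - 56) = (s^2 - 14*s + 49)/(s + 7)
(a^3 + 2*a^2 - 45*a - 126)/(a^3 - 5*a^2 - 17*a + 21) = (a + 6)/(a - 1)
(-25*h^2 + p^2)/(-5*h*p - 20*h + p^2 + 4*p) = (5*h + p)/(p + 4)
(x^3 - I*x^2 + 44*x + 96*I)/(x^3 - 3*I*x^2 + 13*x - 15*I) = (x^2 - 4*I*x + 32)/(x^2 - 6*I*x - 5)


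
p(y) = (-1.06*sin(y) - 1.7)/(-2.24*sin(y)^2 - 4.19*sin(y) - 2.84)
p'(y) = (4.48*sin(y)*cos(y) + 4.19*cos(y))*(-1.06*sin(y) - 1.7)/(-2.24*sin(y)^2 - 4.19*sin(y) - 2.84)^2 - 1.06*cos(y)/(-2.24*sin(y)^2 - 4.19*sin(y) - 2.84) = (-7.616*sin(y) + 1.1872*cos(2*y) - 5.2998)*cos(y)/(2.24*sin(y)^2 + 4.19*sin(y) + 2.84)^2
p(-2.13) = 0.89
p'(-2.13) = -0.42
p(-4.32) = 0.31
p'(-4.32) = 0.07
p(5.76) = 0.90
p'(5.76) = -0.46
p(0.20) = 0.51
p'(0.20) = -0.40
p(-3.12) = 0.61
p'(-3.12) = 0.52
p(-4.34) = 0.31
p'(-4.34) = 0.06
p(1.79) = 0.30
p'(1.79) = 0.04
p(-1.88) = 0.78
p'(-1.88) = -0.39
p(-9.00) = 0.85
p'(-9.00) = 0.56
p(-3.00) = 0.68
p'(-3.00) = 0.58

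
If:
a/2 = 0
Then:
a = 0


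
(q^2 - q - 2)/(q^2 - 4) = (q + 1)/(q + 2)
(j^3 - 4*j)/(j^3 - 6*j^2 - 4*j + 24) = j/(j - 6)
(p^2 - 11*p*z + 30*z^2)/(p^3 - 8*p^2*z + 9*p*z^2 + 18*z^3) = (-p + 5*z)/(-p^2 + 2*p*z + 3*z^2)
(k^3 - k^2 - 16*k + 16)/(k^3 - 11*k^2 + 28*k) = (k^2 + 3*k - 4)/(k*(k - 7))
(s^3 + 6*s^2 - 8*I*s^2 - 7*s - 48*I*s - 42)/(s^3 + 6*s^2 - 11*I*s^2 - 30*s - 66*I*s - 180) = (s^2 - 8*I*s - 7)/(s^2 - 11*I*s - 30)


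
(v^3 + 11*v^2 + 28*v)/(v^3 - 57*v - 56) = v*(v + 4)/(v^2 - 7*v - 8)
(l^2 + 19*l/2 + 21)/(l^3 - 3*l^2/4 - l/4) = 2*(2*l^2 + 19*l + 42)/(l*(4*l^2 - 3*l - 1))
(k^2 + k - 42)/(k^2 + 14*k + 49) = (k - 6)/(k + 7)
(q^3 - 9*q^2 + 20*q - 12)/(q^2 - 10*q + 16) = (q^2 - 7*q + 6)/(q - 8)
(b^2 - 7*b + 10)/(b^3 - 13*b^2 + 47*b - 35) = (b - 2)/(b^2 - 8*b + 7)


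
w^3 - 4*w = w*(w - 2)*(w + 2)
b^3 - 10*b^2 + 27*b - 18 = (b - 6)*(b - 3)*(b - 1)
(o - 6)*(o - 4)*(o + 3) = o^3 - 7*o^2 - 6*o + 72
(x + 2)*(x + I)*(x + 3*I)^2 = x^4 + 2*x^3 + 7*I*x^3 - 15*x^2 + 14*I*x^2 - 30*x - 9*I*x - 18*I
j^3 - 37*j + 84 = (j - 4)*(j - 3)*(j + 7)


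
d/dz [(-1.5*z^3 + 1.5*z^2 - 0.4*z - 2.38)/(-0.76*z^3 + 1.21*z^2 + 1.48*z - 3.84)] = (-4.44089209850063e-16*z^5 - 0.675*z^4 - 5.048*z^3 + 14.5576*z^2 - 5.7604*z + 5.0584)/(0.5776*z^6 - 1.8392*z^5 - 0.7855*z^4 + 9.4184*z^3 - 7.1024*z^2 - 11.3664*z + 14.7456)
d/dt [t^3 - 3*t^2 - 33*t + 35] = 3*t^2 - 6*t - 33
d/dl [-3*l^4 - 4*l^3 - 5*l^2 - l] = -12*l^3 - 12*l^2 - 10*l - 1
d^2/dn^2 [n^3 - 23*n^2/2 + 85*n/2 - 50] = 6*n - 23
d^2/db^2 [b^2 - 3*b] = 2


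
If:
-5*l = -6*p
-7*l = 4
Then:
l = -4/7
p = -10/21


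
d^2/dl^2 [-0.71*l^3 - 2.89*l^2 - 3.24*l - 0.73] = -4.26*l - 5.78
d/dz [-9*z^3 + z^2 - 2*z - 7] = -27*z^2 + 2*z - 2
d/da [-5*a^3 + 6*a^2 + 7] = 3*a*(4 - 5*a)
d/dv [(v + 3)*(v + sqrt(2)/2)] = 2*v + sqrt(2)/2 + 3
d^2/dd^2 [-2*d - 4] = 0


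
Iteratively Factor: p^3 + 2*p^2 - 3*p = (p)*(p^2 + 2*p - 3) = p*(p + 3)*(p - 1)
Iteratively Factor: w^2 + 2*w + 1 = (w + 1)*(w + 1)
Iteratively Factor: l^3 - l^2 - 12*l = (l)*(l^2 - l - 12) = l*(l + 3)*(l - 4)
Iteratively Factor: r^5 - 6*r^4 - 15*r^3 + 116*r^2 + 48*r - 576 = (r + 3)*(r^4 - 9*r^3 + 12*r^2 + 80*r - 192) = (r - 4)*(r + 3)*(r^3 - 5*r^2 - 8*r + 48) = (r - 4)^2*(r + 3)*(r^2 - r - 12) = (r - 4)^2*(r + 3)^2*(r - 4)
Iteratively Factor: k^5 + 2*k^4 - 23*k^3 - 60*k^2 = (k - 5)*(k^4 + 7*k^3 + 12*k^2) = k*(k - 5)*(k^3 + 7*k^2 + 12*k) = k*(k - 5)*(k + 4)*(k^2 + 3*k) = k^2*(k - 5)*(k + 4)*(k + 3)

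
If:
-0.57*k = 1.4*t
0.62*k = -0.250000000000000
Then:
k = -0.40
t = 0.16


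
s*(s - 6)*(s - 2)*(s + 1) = s^4 - 7*s^3 + 4*s^2 + 12*s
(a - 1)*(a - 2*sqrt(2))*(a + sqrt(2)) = a^3 - sqrt(2)*a^2 - a^2 - 4*a + sqrt(2)*a + 4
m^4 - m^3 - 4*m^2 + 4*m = m*(m - 2)*(m - 1)*(m + 2)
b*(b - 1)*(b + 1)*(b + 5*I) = b^4 + 5*I*b^3 - b^2 - 5*I*b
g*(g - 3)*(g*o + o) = g^3*o - 2*g^2*o - 3*g*o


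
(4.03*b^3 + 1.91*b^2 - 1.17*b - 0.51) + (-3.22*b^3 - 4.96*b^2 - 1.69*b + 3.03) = 0.81*b^3 - 3.05*b^2 - 2.86*b + 2.52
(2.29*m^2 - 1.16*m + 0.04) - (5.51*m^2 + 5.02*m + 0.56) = -3.22*m^2 - 6.18*m - 0.52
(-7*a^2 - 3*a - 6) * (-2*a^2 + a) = 14*a^4 - a^3 + 9*a^2 - 6*a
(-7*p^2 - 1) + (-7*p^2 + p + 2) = -14*p^2 + p + 1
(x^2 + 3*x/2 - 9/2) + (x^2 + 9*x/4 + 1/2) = 2*x^2 + 15*x/4 - 4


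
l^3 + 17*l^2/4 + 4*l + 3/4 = (l + 1/4)*(l + 1)*(l + 3)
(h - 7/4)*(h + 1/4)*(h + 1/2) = h^3 - h^2 - 19*h/16 - 7/32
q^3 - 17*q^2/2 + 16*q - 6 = (q - 6)*(q - 2)*(q - 1/2)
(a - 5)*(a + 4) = a^2 - a - 20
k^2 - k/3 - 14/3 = (k - 7/3)*(k + 2)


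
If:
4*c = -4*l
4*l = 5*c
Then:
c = 0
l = 0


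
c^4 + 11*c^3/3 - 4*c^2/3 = c^2*(c - 1/3)*(c + 4)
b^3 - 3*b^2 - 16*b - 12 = (b - 6)*(b + 1)*(b + 2)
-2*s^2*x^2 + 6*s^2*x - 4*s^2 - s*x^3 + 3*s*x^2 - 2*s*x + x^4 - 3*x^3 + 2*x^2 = (-2*s + x)*(s + x)*(x - 2)*(x - 1)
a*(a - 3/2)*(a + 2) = a^3 + a^2/2 - 3*a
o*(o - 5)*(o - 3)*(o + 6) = o^4 - 2*o^3 - 33*o^2 + 90*o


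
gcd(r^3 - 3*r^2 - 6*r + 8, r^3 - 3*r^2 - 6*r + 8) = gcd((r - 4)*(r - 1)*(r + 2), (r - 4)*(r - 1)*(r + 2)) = r^3 - 3*r^2 - 6*r + 8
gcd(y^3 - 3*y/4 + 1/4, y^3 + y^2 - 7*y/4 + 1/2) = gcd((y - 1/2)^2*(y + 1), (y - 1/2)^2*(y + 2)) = y^2 - y + 1/4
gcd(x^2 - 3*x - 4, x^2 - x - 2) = x + 1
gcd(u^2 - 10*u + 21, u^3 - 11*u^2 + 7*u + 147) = u - 7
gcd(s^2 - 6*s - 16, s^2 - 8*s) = s - 8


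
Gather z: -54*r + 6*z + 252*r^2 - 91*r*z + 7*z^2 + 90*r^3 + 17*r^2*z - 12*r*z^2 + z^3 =90*r^3 + 252*r^2 - 54*r + z^3 + z^2*(7 - 12*r) + z*(17*r^2 - 91*r + 6)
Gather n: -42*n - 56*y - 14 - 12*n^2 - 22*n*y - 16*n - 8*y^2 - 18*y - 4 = -12*n^2 + n*(-22*y - 58) - 8*y^2 - 74*y - 18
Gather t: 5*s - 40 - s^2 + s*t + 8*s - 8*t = -s^2 + 13*s + t*(s - 8) - 40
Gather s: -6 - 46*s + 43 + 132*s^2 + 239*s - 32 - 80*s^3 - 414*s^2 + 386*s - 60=-80*s^3 - 282*s^2 + 579*s - 55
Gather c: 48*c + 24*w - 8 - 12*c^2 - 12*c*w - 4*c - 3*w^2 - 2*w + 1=-12*c^2 + c*(44 - 12*w) - 3*w^2 + 22*w - 7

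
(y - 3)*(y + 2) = y^2 - y - 6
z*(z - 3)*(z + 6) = z^3 + 3*z^2 - 18*z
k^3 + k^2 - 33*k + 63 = (k - 3)^2*(k + 7)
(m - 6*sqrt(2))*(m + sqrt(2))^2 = m^3 - 4*sqrt(2)*m^2 - 22*m - 12*sqrt(2)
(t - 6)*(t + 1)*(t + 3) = t^3 - 2*t^2 - 21*t - 18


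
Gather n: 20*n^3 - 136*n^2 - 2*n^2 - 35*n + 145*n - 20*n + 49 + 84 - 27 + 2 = 20*n^3 - 138*n^2 + 90*n + 108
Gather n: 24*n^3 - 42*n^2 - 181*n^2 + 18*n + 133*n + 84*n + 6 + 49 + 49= 24*n^3 - 223*n^2 + 235*n + 104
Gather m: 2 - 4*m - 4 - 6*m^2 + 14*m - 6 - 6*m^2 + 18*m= -12*m^2 + 28*m - 8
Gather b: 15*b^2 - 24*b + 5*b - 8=15*b^2 - 19*b - 8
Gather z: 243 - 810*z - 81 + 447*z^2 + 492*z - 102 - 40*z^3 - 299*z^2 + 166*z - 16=-40*z^3 + 148*z^2 - 152*z + 44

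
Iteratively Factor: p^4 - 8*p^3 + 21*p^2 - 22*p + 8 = (p - 4)*(p^3 - 4*p^2 + 5*p - 2) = (p - 4)*(p - 1)*(p^2 - 3*p + 2) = (p - 4)*(p - 2)*(p - 1)*(p - 1)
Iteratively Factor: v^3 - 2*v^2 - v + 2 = (v + 1)*(v^2 - 3*v + 2) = (v - 1)*(v + 1)*(v - 2)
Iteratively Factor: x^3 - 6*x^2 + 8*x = (x - 2)*(x^2 - 4*x) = (x - 4)*(x - 2)*(x)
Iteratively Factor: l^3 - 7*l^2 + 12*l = (l - 3)*(l^2 - 4*l) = (l - 4)*(l - 3)*(l)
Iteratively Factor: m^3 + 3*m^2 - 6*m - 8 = (m - 2)*(m^2 + 5*m + 4) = (m - 2)*(m + 1)*(m + 4)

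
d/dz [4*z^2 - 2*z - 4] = 8*z - 2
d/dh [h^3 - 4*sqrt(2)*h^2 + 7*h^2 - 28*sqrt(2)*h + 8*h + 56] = 3*h^2 - 8*sqrt(2)*h + 14*h - 28*sqrt(2) + 8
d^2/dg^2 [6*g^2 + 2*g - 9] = 12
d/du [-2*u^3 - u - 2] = -6*u^2 - 1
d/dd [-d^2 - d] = -2*d - 1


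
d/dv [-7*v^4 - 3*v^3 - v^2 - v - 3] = -28*v^3 - 9*v^2 - 2*v - 1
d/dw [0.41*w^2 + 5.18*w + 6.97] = 0.82*w + 5.18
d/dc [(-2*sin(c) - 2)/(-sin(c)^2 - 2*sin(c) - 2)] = -2*(sin(c) + 2)*sin(c)*cos(c)/(sin(c)^2 + 2*sin(c) + 2)^2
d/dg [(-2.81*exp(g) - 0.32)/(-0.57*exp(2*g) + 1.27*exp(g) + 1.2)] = (-(1.14*exp(g) - 1.27)*(2.81*exp(g) + 0.32) + 1.6017*exp(2*g) - 3.5687*exp(g) - 3.372)*exp(g)/(-0.57*exp(2*g) + 1.27*exp(g) + 1.2)^2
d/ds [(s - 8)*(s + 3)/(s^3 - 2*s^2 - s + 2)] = ((s - 8)*(s + 3)*(-3*s^2 + 4*s + 1) + (2*s - 5)*(s^3 - 2*s^2 - s + 2))/(s^3 - 2*s^2 - s + 2)^2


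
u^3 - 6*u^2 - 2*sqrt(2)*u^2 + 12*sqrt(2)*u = u*(u - 6)*(u - 2*sqrt(2))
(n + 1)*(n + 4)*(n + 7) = n^3 + 12*n^2 + 39*n + 28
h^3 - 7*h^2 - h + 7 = (h - 7)*(h - 1)*(h + 1)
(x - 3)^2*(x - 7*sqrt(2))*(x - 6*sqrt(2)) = x^4 - 13*sqrt(2)*x^3 - 6*x^3 + 93*x^2 + 78*sqrt(2)*x^2 - 504*x - 117*sqrt(2)*x + 756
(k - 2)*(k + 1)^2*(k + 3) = k^4 + 3*k^3 - 3*k^2 - 11*k - 6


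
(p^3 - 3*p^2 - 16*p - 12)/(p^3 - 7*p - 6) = (p - 6)/(p - 3)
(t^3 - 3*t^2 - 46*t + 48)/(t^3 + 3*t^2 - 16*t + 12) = (t - 8)/(t - 2)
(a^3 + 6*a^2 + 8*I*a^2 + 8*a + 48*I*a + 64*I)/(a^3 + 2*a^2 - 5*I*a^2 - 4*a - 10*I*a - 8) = (a^2 + a*(4 + 8*I) + 32*I)/(a^2 - 5*I*a - 4)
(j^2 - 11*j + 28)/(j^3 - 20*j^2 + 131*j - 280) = (j - 4)/(j^2 - 13*j + 40)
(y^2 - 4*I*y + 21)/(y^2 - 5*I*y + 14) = (y + 3*I)/(y + 2*I)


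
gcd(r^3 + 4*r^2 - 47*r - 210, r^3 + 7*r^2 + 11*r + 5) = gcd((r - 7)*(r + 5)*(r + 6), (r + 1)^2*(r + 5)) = r + 5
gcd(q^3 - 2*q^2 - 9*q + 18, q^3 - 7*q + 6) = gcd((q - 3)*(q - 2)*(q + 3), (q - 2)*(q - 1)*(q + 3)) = q^2 + q - 6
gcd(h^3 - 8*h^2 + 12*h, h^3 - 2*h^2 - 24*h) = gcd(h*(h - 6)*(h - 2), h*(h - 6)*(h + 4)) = h^2 - 6*h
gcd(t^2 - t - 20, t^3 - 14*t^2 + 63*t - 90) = t - 5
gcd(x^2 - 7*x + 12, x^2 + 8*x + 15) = 1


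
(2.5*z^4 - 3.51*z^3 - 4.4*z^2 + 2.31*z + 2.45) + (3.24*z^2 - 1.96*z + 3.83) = 2.5*z^4 - 3.51*z^3 - 1.16*z^2 + 0.35*z + 6.28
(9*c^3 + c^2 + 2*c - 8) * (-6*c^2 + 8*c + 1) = -54*c^5 + 66*c^4 + 5*c^3 + 65*c^2 - 62*c - 8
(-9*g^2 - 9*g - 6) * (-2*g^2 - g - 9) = 18*g^4 + 27*g^3 + 102*g^2 + 87*g + 54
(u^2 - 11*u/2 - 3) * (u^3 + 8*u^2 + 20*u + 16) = u^5 + 5*u^4/2 - 27*u^3 - 118*u^2 - 148*u - 48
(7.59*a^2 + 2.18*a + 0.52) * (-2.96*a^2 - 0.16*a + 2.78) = -22.4664*a^4 - 7.6672*a^3 + 19.2122*a^2 + 5.9772*a + 1.4456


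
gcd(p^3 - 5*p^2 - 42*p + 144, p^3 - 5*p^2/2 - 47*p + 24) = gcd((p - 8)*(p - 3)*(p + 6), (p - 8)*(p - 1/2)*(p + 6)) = p^2 - 2*p - 48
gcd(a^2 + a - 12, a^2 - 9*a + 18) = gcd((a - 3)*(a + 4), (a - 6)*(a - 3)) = a - 3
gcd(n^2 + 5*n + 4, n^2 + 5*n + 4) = n^2 + 5*n + 4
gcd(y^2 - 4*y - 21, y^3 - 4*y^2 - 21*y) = y^2 - 4*y - 21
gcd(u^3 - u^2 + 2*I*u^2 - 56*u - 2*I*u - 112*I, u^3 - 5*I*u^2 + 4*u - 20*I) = u + 2*I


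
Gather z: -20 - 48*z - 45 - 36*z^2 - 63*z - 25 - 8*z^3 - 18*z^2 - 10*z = -8*z^3 - 54*z^2 - 121*z - 90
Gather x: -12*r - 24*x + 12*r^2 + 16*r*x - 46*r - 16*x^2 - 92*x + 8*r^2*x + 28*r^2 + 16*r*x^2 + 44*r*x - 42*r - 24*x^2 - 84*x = 40*r^2 - 100*r + x^2*(16*r - 40) + x*(8*r^2 + 60*r - 200)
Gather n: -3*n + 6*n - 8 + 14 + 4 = 3*n + 10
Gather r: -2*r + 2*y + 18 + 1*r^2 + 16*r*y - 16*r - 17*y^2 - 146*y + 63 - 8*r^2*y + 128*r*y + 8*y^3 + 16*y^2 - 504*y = r^2*(1 - 8*y) + r*(144*y - 18) + 8*y^3 - y^2 - 648*y + 81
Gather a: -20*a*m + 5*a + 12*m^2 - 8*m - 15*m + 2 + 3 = a*(5 - 20*m) + 12*m^2 - 23*m + 5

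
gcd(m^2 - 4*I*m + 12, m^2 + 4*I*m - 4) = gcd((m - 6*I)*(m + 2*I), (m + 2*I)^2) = m + 2*I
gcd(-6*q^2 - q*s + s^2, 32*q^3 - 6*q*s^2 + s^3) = 2*q + s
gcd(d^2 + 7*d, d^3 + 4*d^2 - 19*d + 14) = d + 7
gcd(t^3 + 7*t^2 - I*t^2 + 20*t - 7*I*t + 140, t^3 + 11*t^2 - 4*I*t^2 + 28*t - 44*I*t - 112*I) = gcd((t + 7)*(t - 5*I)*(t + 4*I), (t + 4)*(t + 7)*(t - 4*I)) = t + 7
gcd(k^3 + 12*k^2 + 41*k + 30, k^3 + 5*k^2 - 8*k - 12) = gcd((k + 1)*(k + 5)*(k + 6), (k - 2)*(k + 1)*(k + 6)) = k^2 + 7*k + 6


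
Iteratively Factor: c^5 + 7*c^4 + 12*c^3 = (c)*(c^4 + 7*c^3 + 12*c^2) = c^2*(c^3 + 7*c^2 + 12*c) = c^3*(c^2 + 7*c + 12) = c^3*(c + 4)*(c + 3)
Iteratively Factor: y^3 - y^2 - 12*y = (y + 3)*(y^2 - 4*y) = (y - 4)*(y + 3)*(y)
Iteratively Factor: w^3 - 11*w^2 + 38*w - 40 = (w - 2)*(w^2 - 9*w + 20) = (w - 4)*(w - 2)*(w - 5)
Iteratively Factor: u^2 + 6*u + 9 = (u + 3)*(u + 3)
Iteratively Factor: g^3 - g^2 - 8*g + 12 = (g - 2)*(g^2 + g - 6) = (g - 2)^2*(g + 3)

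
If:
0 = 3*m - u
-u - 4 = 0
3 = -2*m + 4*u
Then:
No Solution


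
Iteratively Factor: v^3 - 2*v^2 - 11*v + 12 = (v - 1)*(v^2 - v - 12) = (v - 1)*(v + 3)*(v - 4)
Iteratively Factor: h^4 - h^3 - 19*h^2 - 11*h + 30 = (h + 2)*(h^3 - 3*h^2 - 13*h + 15) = (h + 2)*(h + 3)*(h^2 - 6*h + 5) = (h - 5)*(h + 2)*(h + 3)*(h - 1)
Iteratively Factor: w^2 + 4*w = (w + 4)*(w)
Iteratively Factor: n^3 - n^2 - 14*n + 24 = (n + 4)*(n^2 - 5*n + 6) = (n - 2)*(n + 4)*(n - 3)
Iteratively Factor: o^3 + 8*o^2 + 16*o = (o)*(o^2 + 8*o + 16) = o*(o + 4)*(o + 4)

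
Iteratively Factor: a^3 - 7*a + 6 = (a - 2)*(a^2 + 2*a - 3) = (a - 2)*(a - 1)*(a + 3)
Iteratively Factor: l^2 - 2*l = (l)*(l - 2)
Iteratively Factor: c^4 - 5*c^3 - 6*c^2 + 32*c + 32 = (c + 1)*(c^3 - 6*c^2 + 32) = (c - 4)*(c + 1)*(c^2 - 2*c - 8) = (c - 4)^2*(c + 1)*(c + 2)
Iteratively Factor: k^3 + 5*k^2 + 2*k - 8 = (k - 1)*(k^2 + 6*k + 8) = (k - 1)*(k + 2)*(k + 4)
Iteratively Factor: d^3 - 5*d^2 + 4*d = (d - 1)*(d^2 - 4*d) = d*(d - 1)*(d - 4)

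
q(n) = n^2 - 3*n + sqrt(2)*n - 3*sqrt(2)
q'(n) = 2*n - 3 + sqrt(2)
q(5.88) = 21.01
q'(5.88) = 10.17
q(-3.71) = 15.40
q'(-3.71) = -9.01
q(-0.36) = -3.54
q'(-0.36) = -2.31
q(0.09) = -4.38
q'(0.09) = -1.41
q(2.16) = -3.00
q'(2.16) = 2.73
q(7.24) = 36.69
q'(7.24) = 12.89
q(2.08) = -3.21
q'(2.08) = 2.57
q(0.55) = -4.81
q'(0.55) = -0.49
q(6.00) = 22.24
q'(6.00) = 10.41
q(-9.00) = 91.03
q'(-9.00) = -19.59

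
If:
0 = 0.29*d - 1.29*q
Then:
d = 4.44827586206897*q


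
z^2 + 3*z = z*(z + 3)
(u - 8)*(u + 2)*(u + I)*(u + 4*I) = u^4 - 6*u^3 + 5*I*u^3 - 20*u^2 - 30*I*u^2 + 24*u - 80*I*u + 64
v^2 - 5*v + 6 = (v - 3)*(v - 2)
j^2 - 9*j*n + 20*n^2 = (j - 5*n)*(j - 4*n)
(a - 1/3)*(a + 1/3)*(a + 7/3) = a^3 + 7*a^2/3 - a/9 - 7/27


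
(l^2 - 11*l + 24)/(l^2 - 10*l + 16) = (l - 3)/(l - 2)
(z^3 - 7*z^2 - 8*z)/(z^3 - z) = (z - 8)/(z - 1)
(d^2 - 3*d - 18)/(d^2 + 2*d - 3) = (d - 6)/(d - 1)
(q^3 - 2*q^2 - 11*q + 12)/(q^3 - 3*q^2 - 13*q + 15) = (q - 4)/(q - 5)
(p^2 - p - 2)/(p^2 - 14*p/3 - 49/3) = 3*(-p^2 + p + 2)/(-3*p^2 + 14*p + 49)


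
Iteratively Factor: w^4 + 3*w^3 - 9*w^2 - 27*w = (w + 3)*(w^3 - 9*w) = w*(w + 3)*(w^2 - 9) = w*(w + 3)^2*(w - 3)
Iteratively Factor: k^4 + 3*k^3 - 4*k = (k)*(k^3 + 3*k^2 - 4) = k*(k - 1)*(k^2 + 4*k + 4) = k*(k - 1)*(k + 2)*(k + 2)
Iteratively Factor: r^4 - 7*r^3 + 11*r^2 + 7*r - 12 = (r - 3)*(r^3 - 4*r^2 - r + 4) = (r - 3)*(r - 1)*(r^2 - 3*r - 4) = (r - 3)*(r - 1)*(r + 1)*(r - 4)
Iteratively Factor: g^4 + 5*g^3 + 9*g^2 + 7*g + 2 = (g + 1)*(g^3 + 4*g^2 + 5*g + 2) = (g + 1)^2*(g^2 + 3*g + 2) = (g + 1)^2*(g + 2)*(g + 1)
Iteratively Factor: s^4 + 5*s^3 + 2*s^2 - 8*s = (s - 1)*(s^3 + 6*s^2 + 8*s) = (s - 1)*(s + 2)*(s^2 + 4*s) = s*(s - 1)*(s + 2)*(s + 4)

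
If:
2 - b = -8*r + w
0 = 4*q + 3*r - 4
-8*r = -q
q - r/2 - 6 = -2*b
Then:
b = 18/7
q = 32/35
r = 4/35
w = 12/35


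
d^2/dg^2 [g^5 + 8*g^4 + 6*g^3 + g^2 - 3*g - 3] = 20*g^3 + 96*g^2 + 36*g + 2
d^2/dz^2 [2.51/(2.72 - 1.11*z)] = -6.185142/(1.11*z - 2.72)^3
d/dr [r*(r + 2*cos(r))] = -2*r*sin(r) + 2*r + 2*cos(r)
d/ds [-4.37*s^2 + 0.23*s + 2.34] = 0.23 - 8.74*s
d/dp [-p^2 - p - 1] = -2*p - 1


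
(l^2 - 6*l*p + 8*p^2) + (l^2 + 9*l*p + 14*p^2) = 2*l^2 + 3*l*p + 22*p^2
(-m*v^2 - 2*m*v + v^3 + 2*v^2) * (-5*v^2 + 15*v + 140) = 5*m*v^4 - 5*m*v^3 - 170*m*v^2 - 280*m*v - 5*v^5 + 5*v^4 + 170*v^3 + 280*v^2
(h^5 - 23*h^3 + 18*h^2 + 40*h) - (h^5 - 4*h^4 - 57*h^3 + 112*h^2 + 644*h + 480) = 4*h^4 + 34*h^3 - 94*h^2 - 604*h - 480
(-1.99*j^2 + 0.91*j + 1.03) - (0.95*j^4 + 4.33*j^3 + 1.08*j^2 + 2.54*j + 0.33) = -0.95*j^4 - 4.33*j^3 - 3.07*j^2 - 1.63*j + 0.7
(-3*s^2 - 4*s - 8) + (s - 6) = -3*s^2 - 3*s - 14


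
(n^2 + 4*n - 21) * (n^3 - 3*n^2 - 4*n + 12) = n^5 + n^4 - 37*n^3 + 59*n^2 + 132*n - 252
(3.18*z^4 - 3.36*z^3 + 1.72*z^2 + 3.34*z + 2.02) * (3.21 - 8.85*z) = -28.143*z^5 + 39.9438*z^4 - 26.0076*z^3 - 24.0378*z^2 - 7.1556*z + 6.4842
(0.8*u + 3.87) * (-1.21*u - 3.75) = -0.968*u^2 - 7.6827*u - 14.5125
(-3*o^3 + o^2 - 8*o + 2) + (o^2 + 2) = -3*o^3 + 2*o^2 - 8*o + 4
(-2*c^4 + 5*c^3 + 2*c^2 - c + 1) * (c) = -2*c^5 + 5*c^4 + 2*c^3 - c^2 + c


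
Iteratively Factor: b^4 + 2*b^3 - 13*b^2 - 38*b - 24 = (b + 3)*(b^3 - b^2 - 10*b - 8) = (b + 2)*(b + 3)*(b^2 - 3*b - 4) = (b + 1)*(b + 2)*(b + 3)*(b - 4)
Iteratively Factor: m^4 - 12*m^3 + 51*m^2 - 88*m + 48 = (m - 4)*(m^3 - 8*m^2 + 19*m - 12) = (m - 4)^2*(m^2 - 4*m + 3) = (m - 4)^2*(m - 1)*(m - 3)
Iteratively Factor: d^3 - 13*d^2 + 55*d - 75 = (d - 5)*(d^2 - 8*d + 15) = (d - 5)*(d - 3)*(d - 5)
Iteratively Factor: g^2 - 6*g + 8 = (g - 4)*(g - 2)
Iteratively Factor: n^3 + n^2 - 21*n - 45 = (n - 5)*(n^2 + 6*n + 9) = (n - 5)*(n + 3)*(n + 3)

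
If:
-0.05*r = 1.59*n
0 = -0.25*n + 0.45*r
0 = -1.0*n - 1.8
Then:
No Solution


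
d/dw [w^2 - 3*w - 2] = 2*w - 3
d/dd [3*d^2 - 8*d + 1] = 6*d - 8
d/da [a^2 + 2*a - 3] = 2*a + 2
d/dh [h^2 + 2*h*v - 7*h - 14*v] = 2*h + 2*v - 7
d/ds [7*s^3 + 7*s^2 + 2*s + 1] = 21*s^2 + 14*s + 2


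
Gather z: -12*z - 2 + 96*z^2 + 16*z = 96*z^2 + 4*z - 2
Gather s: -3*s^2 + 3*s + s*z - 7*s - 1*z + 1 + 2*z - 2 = -3*s^2 + s*(z - 4) + z - 1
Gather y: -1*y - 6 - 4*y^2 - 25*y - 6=-4*y^2 - 26*y - 12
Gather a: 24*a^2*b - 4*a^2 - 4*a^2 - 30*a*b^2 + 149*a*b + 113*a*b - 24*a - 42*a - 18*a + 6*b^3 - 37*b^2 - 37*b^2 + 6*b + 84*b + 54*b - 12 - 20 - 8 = a^2*(24*b - 8) + a*(-30*b^2 + 262*b - 84) + 6*b^3 - 74*b^2 + 144*b - 40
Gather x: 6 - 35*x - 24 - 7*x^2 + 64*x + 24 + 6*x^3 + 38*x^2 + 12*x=6*x^3 + 31*x^2 + 41*x + 6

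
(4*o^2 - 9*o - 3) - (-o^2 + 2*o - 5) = 5*o^2 - 11*o + 2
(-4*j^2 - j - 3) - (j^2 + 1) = -5*j^2 - j - 4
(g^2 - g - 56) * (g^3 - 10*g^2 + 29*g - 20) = g^5 - 11*g^4 - 17*g^3 + 511*g^2 - 1604*g + 1120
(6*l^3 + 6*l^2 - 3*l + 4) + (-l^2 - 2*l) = 6*l^3 + 5*l^2 - 5*l + 4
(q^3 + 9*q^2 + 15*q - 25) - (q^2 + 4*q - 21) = q^3 + 8*q^2 + 11*q - 4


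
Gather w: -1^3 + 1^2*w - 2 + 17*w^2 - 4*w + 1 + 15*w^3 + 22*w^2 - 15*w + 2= 15*w^3 + 39*w^2 - 18*w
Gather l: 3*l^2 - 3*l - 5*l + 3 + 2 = 3*l^2 - 8*l + 5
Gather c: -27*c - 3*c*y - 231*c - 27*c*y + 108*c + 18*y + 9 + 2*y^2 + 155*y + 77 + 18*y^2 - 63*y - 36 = c*(-30*y - 150) + 20*y^2 + 110*y + 50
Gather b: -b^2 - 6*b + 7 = -b^2 - 6*b + 7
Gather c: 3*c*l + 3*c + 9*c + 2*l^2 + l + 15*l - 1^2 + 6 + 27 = c*(3*l + 12) + 2*l^2 + 16*l + 32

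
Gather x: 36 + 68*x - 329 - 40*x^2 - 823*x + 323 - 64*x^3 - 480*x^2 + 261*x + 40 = -64*x^3 - 520*x^2 - 494*x + 70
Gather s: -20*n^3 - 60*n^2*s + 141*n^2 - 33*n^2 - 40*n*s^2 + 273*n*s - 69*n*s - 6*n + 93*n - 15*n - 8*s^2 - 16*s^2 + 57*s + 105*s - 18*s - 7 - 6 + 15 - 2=-20*n^3 + 108*n^2 + 72*n + s^2*(-40*n - 24) + s*(-60*n^2 + 204*n + 144)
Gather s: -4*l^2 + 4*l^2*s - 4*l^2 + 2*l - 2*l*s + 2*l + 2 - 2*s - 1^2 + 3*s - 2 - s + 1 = -8*l^2 + 4*l + s*(4*l^2 - 2*l)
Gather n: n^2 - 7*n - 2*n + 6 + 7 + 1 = n^2 - 9*n + 14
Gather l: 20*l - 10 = 20*l - 10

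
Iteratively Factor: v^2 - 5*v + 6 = (v - 2)*(v - 3)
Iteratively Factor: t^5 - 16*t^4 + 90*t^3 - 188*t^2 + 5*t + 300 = (t - 4)*(t^4 - 12*t^3 + 42*t^2 - 20*t - 75) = (t - 4)*(t + 1)*(t^3 - 13*t^2 + 55*t - 75) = (t - 5)*(t - 4)*(t + 1)*(t^2 - 8*t + 15) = (t - 5)^2*(t - 4)*(t + 1)*(t - 3)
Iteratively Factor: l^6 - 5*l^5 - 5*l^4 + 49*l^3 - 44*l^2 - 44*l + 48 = (l - 2)*(l^5 - 3*l^4 - 11*l^3 + 27*l^2 + 10*l - 24) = (l - 2)*(l + 3)*(l^4 - 6*l^3 + 7*l^2 + 6*l - 8) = (l - 2)^2*(l + 3)*(l^3 - 4*l^2 - l + 4) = (l - 2)^2*(l + 1)*(l + 3)*(l^2 - 5*l + 4) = (l - 4)*(l - 2)^2*(l + 1)*(l + 3)*(l - 1)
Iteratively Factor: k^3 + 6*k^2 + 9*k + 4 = (k + 1)*(k^2 + 5*k + 4) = (k + 1)*(k + 4)*(k + 1)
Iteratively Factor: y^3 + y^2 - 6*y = (y + 3)*(y^2 - 2*y) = y*(y + 3)*(y - 2)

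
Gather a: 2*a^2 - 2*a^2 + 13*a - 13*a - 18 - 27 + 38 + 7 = 0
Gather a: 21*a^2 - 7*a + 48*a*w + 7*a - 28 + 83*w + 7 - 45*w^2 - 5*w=21*a^2 + 48*a*w - 45*w^2 + 78*w - 21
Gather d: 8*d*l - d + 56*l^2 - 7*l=d*(8*l - 1) + 56*l^2 - 7*l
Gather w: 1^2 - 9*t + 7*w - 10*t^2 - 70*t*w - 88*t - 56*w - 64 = -10*t^2 - 97*t + w*(-70*t - 49) - 63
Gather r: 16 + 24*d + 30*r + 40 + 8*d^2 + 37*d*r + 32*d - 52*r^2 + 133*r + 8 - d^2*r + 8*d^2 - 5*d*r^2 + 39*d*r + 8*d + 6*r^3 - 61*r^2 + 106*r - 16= 16*d^2 + 64*d + 6*r^3 + r^2*(-5*d - 113) + r*(-d^2 + 76*d + 269) + 48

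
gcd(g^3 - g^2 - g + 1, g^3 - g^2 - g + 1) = g^3 - g^2 - g + 1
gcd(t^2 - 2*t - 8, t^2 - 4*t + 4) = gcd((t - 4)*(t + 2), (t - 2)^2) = 1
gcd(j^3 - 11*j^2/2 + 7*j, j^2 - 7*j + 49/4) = j - 7/2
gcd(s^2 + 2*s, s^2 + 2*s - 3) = 1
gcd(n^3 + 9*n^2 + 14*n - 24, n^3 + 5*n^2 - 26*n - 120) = n^2 + 10*n + 24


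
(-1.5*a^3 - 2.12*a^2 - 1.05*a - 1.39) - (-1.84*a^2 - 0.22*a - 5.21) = -1.5*a^3 - 0.28*a^2 - 0.83*a + 3.82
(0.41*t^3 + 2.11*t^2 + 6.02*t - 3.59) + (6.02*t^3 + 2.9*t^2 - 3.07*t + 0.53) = 6.43*t^3 + 5.01*t^2 + 2.95*t - 3.06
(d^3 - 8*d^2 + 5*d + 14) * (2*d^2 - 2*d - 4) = 2*d^5 - 18*d^4 + 22*d^3 + 50*d^2 - 48*d - 56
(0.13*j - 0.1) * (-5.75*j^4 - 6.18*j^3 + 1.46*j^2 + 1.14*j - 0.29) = -0.7475*j^5 - 0.2284*j^4 + 0.8078*j^3 + 0.00220000000000001*j^2 - 0.1517*j + 0.029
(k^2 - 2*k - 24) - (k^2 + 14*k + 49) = -16*k - 73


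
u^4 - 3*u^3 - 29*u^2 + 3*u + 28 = (u - 7)*(u - 1)*(u + 1)*(u + 4)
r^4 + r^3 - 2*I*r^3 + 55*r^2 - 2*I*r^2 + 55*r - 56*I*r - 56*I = (r + 1)*(r - 8*I)*(r - I)*(r + 7*I)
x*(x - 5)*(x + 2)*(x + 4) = x^4 + x^3 - 22*x^2 - 40*x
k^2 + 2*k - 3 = (k - 1)*(k + 3)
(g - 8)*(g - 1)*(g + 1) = g^3 - 8*g^2 - g + 8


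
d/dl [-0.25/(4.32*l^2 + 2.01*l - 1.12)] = (2.16*l + 0.5025)/(4.32*l^2 + 2.01*l - 1.12)^2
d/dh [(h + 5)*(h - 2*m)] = 2*h - 2*m + 5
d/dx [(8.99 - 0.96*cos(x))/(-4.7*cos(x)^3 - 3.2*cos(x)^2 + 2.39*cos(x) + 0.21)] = (9.024*cos(x)^3 - 123.687*cos(x)^2 - 57.536*cos(x) + 21.6877)*sin(x)/(22.09*cos(x)^6 + 30.08*cos(x)^5 - 12.226*cos(x)^4 - 17.27*cos(x)^3 + 4.3681*cos(x)^2 + 1.0038*cos(x) + 0.0441)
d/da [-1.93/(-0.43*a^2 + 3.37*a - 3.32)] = (6.5041 - 1.6598*a)/(0.43*a^2 - 3.37*a + 3.32)^2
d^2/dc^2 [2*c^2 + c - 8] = 4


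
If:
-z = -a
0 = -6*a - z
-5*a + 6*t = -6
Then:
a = 0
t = -1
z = 0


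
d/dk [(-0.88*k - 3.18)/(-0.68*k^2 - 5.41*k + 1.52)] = (0.5984*k^2 + 4.7608*k - (0.88*k + 3.18)*(1.36*k + 5.41) - 1.3376)/(0.68*k^2 + 5.41*k - 1.52)^2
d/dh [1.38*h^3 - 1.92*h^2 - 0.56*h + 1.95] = 4.14*h^2 - 3.84*h - 0.56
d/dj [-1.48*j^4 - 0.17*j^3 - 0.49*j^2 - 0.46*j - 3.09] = -5.92*j^3 - 0.51*j^2 - 0.98*j - 0.46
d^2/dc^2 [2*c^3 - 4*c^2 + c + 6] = 12*c - 8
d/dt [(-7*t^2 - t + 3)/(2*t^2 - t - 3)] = 3*(3*t^2 + 10*t + 2)/(4*t^4 - 4*t^3 - 11*t^2 + 6*t + 9)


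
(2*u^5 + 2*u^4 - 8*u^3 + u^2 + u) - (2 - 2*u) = 2*u^5 + 2*u^4 - 8*u^3 + u^2 + 3*u - 2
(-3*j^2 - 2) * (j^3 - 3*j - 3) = -3*j^5 + 7*j^3 + 9*j^2 + 6*j + 6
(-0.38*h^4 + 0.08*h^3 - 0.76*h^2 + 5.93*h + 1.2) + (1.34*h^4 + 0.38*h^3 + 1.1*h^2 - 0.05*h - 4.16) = 0.96*h^4 + 0.46*h^3 + 0.34*h^2 + 5.88*h - 2.96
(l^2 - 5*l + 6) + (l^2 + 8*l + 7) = 2*l^2 + 3*l + 13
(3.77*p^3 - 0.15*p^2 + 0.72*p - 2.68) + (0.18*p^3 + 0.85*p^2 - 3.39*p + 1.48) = 3.95*p^3 + 0.7*p^2 - 2.67*p - 1.2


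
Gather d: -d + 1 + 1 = 2 - d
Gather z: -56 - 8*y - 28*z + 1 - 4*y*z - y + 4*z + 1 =-9*y + z*(-4*y - 24) - 54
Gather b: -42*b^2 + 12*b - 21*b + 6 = -42*b^2 - 9*b + 6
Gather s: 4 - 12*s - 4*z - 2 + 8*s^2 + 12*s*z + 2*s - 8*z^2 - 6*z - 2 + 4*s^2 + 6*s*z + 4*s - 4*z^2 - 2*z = 12*s^2 + s*(18*z - 6) - 12*z^2 - 12*z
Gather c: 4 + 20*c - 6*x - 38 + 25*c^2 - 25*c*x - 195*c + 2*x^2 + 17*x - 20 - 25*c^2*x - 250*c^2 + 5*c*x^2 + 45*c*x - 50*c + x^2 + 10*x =c^2*(-25*x - 225) + c*(5*x^2 + 20*x - 225) + 3*x^2 + 21*x - 54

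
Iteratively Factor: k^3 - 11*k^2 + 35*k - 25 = (k - 5)*(k^2 - 6*k + 5) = (k - 5)^2*(k - 1)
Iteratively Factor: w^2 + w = (w)*(w + 1)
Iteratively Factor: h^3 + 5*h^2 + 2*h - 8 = (h + 4)*(h^2 + h - 2) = (h + 2)*(h + 4)*(h - 1)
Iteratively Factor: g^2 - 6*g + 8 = (g - 4)*(g - 2)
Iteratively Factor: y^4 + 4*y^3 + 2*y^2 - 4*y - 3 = (y + 3)*(y^3 + y^2 - y - 1) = (y - 1)*(y + 3)*(y^2 + 2*y + 1) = (y - 1)*(y + 1)*(y + 3)*(y + 1)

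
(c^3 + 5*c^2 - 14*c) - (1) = c^3 + 5*c^2 - 14*c - 1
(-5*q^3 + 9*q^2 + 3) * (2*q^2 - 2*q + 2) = -10*q^5 + 28*q^4 - 28*q^3 + 24*q^2 - 6*q + 6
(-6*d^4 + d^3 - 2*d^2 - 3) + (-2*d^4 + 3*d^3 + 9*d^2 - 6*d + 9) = -8*d^4 + 4*d^3 + 7*d^2 - 6*d + 6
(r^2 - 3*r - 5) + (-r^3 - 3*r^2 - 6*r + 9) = -r^3 - 2*r^2 - 9*r + 4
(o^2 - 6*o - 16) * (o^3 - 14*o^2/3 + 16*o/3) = o^5 - 32*o^4/3 + 52*o^3/3 + 128*o^2/3 - 256*o/3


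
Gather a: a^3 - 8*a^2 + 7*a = a^3 - 8*a^2 + 7*a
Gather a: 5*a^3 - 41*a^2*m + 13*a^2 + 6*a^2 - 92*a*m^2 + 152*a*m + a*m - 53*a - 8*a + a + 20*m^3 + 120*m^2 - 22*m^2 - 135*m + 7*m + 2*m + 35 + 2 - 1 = 5*a^3 + a^2*(19 - 41*m) + a*(-92*m^2 + 153*m - 60) + 20*m^3 + 98*m^2 - 126*m + 36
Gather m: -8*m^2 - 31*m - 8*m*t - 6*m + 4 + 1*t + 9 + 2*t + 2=-8*m^2 + m*(-8*t - 37) + 3*t + 15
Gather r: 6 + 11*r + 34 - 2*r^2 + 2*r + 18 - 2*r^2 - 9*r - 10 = -4*r^2 + 4*r + 48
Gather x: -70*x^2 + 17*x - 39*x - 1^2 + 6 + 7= -70*x^2 - 22*x + 12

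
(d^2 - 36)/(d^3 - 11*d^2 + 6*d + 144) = (d + 6)/(d^2 - 5*d - 24)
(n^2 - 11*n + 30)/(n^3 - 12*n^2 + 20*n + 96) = (n - 5)/(n^2 - 6*n - 16)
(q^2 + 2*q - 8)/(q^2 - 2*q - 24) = (q - 2)/(q - 6)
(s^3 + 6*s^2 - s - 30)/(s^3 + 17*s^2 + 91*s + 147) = (s^2 + 3*s - 10)/(s^2 + 14*s + 49)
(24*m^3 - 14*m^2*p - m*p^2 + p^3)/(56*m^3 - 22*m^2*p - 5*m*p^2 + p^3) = (-3*m + p)/(-7*m + p)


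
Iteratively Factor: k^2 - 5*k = (k)*(k - 5)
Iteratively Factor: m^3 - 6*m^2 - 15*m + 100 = (m - 5)*(m^2 - m - 20) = (m - 5)*(m + 4)*(m - 5)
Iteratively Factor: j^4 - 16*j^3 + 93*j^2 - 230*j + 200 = (j - 2)*(j^3 - 14*j^2 + 65*j - 100) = (j - 4)*(j - 2)*(j^2 - 10*j + 25) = (j - 5)*(j - 4)*(j - 2)*(j - 5)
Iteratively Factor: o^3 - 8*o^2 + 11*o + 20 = (o - 5)*(o^2 - 3*o - 4) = (o - 5)*(o + 1)*(o - 4)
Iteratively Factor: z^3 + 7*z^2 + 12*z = (z)*(z^2 + 7*z + 12) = z*(z + 4)*(z + 3)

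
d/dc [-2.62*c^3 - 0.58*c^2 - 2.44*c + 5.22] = -7.86*c^2 - 1.16*c - 2.44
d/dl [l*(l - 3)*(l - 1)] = 3*l^2 - 8*l + 3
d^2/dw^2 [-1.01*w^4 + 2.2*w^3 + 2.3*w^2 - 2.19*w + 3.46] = -12.12*w^2 + 13.2*w + 4.6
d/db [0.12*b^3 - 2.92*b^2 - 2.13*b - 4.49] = 0.36*b^2 - 5.84*b - 2.13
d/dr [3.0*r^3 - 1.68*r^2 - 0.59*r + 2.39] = 9.0*r^2 - 3.36*r - 0.59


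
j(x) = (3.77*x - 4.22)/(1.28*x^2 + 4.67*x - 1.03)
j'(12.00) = -0.01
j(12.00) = 0.17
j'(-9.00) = -0.13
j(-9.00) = -0.63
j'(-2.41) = -1.63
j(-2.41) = 2.74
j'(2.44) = 0.04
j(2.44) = 0.28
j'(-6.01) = -0.76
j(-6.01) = -1.57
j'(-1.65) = -0.55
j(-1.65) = 1.99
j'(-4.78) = -4.21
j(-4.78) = -3.77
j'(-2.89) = -3.79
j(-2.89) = 3.94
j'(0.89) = 1.26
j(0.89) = -0.21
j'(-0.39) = 1.54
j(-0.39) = 2.14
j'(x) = (-2.56*x - 4.67)*(3.77*x - 4.22)/(1.28*x^2 + 4.67*x - 1.03)^2 + 3.77/(1.28*x^2 + 4.67*x - 1.03) = (-4.8256*x^2 + 10.8032*x + 15.8243)/(1.6384*x^4 + 11.9552*x^3 + 19.1721*x^2 - 9.6202*x + 1.0609)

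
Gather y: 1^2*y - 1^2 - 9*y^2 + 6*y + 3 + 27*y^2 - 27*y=18*y^2 - 20*y + 2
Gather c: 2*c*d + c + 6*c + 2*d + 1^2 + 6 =c*(2*d + 7) + 2*d + 7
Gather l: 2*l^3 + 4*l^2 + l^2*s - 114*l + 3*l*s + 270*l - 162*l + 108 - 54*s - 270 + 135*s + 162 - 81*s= 2*l^3 + l^2*(s + 4) + l*(3*s - 6)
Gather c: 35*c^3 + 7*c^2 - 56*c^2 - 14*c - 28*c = 35*c^3 - 49*c^2 - 42*c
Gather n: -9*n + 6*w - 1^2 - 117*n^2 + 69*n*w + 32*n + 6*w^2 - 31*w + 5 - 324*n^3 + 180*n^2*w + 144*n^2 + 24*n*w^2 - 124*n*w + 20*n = -324*n^3 + n^2*(180*w + 27) + n*(24*w^2 - 55*w + 43) + 6*w^2 - 25*w + 4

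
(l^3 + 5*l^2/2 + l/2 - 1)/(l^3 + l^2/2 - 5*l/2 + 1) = (l + 1)/(l - 1)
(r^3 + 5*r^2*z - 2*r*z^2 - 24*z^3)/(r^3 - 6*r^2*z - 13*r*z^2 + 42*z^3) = (-r - 4*z)/(-r + 7*z)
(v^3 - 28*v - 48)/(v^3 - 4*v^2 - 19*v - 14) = (v^2 - 2*v - 24)/(v^2 - 6*v - 7)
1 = 1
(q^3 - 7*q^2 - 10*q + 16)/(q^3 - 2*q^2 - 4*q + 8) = (q^2 - 9*q + 8)/(q^2 - 4*q + 4)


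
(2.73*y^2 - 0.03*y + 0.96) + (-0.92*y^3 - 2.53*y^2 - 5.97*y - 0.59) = -0.92*y^3 + 0.2*y^2 - 6.0*y + 0.37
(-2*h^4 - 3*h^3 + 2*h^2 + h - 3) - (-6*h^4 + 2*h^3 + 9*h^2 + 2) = 4*h^4 - 5*h^3 - 7*h^2 + h - 5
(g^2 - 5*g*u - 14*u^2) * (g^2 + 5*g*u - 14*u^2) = g^4 - 53*g^2*u^2 + 196*u^4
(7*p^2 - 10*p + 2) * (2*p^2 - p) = 14*p^4 - 27*p^3 + 14*p^2 - 2*p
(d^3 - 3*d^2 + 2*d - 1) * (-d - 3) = -d^4 + 7*d^2 - 5*d + 3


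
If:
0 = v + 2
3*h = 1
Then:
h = 1/3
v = -2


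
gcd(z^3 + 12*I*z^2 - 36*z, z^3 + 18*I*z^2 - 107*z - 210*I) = z + 6*I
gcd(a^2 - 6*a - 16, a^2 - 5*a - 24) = a - 8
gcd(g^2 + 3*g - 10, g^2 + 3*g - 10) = g^2 + 3*g - 10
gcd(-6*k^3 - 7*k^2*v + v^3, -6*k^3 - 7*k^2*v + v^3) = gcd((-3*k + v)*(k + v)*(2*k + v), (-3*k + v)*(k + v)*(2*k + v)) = -6*k^3 - 7*k^2*v + v^3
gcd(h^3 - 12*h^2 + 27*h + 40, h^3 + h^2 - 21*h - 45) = h - 5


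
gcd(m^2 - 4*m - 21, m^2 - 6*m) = 1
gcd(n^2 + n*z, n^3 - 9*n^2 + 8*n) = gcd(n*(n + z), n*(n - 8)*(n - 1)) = n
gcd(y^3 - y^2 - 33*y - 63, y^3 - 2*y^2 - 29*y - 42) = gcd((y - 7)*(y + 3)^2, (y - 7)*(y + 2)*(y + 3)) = y^2 - 4*y - 21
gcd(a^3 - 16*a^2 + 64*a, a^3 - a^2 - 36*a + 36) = 1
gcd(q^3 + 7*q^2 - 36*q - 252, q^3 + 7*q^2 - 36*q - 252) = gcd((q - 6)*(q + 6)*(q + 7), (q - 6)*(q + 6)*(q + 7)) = q^3 + 7*q^2 - 36*q - 252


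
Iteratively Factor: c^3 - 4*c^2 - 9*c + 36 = (c - 4)*(c^2 - 9) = (c - 4)*(c - 3)*(c + 3)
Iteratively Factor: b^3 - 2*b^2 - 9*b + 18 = (b - 2)*(b^2 - 9) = (b - 3)*(b - 2)*(b + 3)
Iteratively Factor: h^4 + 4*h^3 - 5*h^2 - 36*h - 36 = (h - 3)*(h^3 + 7*h^2 + 16*h + 12) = (h - 3)*(h + 3)*(h^2 + 4*h + 4) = (h - 3)*(h + 2)*(h + 3)*(h + 2)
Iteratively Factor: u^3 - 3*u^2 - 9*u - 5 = (u - 5)*(u^2 + 2*u + 1) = (u - 5)*(u + 1)*(u + 1)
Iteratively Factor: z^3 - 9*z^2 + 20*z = (z)*(z^2 - 9*z + 20) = z*(z - 4)*(z - 5)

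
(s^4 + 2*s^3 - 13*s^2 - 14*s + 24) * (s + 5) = s^5 + 7*s^4 - 3*s^3 - 79*s^2 - 46*s + 120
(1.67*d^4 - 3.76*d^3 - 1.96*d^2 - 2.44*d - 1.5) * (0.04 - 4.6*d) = -7.682*d^5 + 17.3628*d^4 + 8.8656*d^3 + 11.1456*d^2 + 6.8024*d - 0.06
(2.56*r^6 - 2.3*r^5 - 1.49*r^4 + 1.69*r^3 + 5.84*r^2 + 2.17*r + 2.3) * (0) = 0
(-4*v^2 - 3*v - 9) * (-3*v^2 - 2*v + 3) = 12*v^4 + 17*v^3 + 21*v^2 + 9*v - 27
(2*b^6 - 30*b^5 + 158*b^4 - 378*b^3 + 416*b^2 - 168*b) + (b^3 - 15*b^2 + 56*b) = 2*b^6 - 30*b^5 + 158*b^4 - 377*b^3 + 401*b^2 - 112*b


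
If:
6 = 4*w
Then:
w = 3/2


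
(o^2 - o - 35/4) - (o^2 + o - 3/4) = -2*o - 8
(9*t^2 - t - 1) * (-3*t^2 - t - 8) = -27*t^4 - 6*t^3 - 68*t^2 + 9*t + 8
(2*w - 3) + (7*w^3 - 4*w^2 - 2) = 7*w^3 - 4*w^2 + 2*w - 5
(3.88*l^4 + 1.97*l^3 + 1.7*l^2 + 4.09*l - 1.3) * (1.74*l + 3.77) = 6.7512*l^5 + 18.0554*l^4 + 10.3849*l^3 + 13.5256*l^2 + 13.1573*l - 4.901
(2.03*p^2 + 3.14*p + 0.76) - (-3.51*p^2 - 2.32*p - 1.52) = 5.54*p^2 + 5.46*p + 2.28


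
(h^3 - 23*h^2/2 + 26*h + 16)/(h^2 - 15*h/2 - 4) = h - 4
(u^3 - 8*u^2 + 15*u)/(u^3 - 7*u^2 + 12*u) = (u - 5)/(u - 4)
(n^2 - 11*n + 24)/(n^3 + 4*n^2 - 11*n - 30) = (n - 8)/(n^2 + 7*n + 10)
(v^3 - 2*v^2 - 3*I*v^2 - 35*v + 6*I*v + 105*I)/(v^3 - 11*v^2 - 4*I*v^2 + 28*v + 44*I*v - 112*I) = (v^2 + v*(5 - 3*I) - 15*I)/(v^2 - 4*v*(1 + I) + 16*I)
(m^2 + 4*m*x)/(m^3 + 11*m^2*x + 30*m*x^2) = (m + 4*x)/(m^2 + 11*m*x + 30*x^2)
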